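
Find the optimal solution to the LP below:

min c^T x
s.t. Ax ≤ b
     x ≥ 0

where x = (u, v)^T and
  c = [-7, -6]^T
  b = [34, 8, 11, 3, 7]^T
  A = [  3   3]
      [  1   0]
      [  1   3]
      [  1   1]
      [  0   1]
u = 3, v = 0, z = -21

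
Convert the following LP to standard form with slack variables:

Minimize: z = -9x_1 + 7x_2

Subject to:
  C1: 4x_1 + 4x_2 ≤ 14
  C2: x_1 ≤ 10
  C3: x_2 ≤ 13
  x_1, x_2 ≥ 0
min z = -9x_1 + 7x_2

s.t.
  4x_1 + 4x_2 + s1 = 14
  x_1 + s2 = 10
  x_2 + s3 = 13
  x_1, x_2, s1, s2, s3 ≥ 0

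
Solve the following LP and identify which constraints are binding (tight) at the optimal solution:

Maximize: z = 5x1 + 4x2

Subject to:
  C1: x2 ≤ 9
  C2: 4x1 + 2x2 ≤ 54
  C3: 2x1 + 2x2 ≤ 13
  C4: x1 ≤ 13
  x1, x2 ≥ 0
Optimal: x1 = 6.5, x2 = 0
Slack at optimum:
  C1: slack = 9
  C2: slack = 28
  C3: slack = 0 (binding)
  C4: slack = 6.5
  x1 ≥ 0: x1 = 6.5
  x2 ≥ 0: x2 = 0 (binding)
Binding constraints: C3, x2 ≥ 0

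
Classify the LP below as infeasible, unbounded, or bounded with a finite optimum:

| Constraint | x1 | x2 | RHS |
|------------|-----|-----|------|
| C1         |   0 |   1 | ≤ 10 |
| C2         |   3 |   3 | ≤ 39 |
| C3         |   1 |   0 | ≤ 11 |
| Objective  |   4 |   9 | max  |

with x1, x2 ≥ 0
The point (3, 10) satisfies every constraint, so the LP is feasible; the constraints give x1 ≤ 11 and x2 ≤ 10, which with x1, x2 ≥ 0 keep the feasible region inside a bounded box. A feasible, bounded LP attains a finite optimum at a vertex.

Evaluating z = 4x1 + 9x2 at each vertex:
  (0, 0): z = 0
  (11, 0): z = 44
  (11, 2): z = 62
  (3, 10): z = 102
  (0, 10): z = 90

The LP has an optimal solution: (3, 10) with z = 102.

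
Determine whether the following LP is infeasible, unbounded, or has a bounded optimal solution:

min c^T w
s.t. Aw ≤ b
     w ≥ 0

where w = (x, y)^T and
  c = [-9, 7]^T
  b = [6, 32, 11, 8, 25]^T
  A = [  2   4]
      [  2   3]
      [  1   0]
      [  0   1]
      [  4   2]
The point (3, 0) satisfies every constraint, so the LP is feasible; the constraints give x ≤ 11 and y ≤ 8, which with x, y ≥ 0 keep the feasible region inside a bounded box. A feasible, bounded LP attains a finite optimum at a vertex.

Evaluating z = -9x + 7y at each vertex:
  (0, 0): z = 0
  (3, 0): z = -27
  (0, 1.5): z = 10.5

Feasible with finite optimum z* = -27 at (3, 0).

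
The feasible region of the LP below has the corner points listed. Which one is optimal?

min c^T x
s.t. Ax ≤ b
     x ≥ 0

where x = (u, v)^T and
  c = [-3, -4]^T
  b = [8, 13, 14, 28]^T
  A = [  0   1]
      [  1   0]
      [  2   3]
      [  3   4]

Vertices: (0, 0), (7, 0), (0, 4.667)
Evaluating z = -3u - 4v at each vertex:
  (0, 0): z = 0
  (7, 0): z = -21
  (0, 4.667): z = -18.67

The smallest value is z = -21, attained at (7, 0).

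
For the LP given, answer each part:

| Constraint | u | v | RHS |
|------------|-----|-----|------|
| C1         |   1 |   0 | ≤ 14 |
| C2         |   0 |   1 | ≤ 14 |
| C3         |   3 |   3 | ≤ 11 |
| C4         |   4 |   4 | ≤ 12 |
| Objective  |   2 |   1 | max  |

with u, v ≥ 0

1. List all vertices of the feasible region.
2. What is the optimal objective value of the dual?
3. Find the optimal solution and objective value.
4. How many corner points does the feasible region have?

1. (0, 0), (3, 0), (0, 3)
2. 6 (by strong duality, equal to the primal optimum)
3. u = 3, v = 0, z = 6
4. 3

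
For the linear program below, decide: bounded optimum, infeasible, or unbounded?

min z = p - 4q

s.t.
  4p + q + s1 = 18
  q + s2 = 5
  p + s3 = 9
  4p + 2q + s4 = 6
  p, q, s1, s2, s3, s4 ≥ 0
The point (0, 3) satisfies every constraint, so the LP is feasible; the constraints give p ≤ 9 and q ≤ 5, which with p, q ≥ 0 keep the feasible region inside a bounded box. A feasible, bounded LP attains a finite optimum at a vertex.

Feasible with finite optimum z* = -12 at (0, 3).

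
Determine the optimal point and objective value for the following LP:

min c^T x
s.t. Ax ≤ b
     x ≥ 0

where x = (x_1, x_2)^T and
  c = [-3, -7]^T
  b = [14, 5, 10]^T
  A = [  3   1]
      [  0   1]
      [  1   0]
x_1 = 3, x_2 = 5, z = -44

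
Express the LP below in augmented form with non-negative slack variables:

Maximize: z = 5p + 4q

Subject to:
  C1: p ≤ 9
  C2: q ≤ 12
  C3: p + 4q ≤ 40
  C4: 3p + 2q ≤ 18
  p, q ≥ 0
max z = 5p + 4q

s.t.
  p + s1 = 9
  q + s2 = 12
  p + 4q + s3 = 40
  3p + 2q + s4 = 18
  p, q, s1, s2, s3, s4 ≥ 0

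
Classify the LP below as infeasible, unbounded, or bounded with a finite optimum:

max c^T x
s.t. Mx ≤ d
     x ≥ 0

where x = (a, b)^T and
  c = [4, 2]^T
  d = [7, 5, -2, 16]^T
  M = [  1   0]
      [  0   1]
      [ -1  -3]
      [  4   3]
The point (4, 0) satisfies every constraint, so the LP is feasible; the constraints give a ≤ 7 and b ≤ 5, which with a, b ≥ 0 keep the feasible region inside a bounded box. A feasible, bounded LP attains a finite optimum at a vertex.

The LP has an optimal solution: (4, 0) with z = 16.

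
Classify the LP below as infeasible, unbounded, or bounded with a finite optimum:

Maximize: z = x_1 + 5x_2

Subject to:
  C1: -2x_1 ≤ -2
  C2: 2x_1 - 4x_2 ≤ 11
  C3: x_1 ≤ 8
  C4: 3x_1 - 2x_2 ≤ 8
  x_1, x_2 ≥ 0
Feasible point: (1, 0) satisfies every constraint, so the LP is feasible.
Direction d = (0, 1): for each constraint row a, a·d ≤ 0 —
  (-2)(0) + (0)(1) = 0 ≤ 0
  (2)(0) + (-4)(1) = -4 ≤ 0
  (1)(0) + (0)(1) = 0 ≤ 0
  (3)(0) + (-2)(1) = -2 ≤ 0
and d ≥ 0, so (1, 0) + t·d stays feasible for every t ≥ 0. Along this ray z = x_1 + 5x_2 changes by 5 per unit t, so z → +∞.

The LP is unbounded; z can be made arbitrarily large.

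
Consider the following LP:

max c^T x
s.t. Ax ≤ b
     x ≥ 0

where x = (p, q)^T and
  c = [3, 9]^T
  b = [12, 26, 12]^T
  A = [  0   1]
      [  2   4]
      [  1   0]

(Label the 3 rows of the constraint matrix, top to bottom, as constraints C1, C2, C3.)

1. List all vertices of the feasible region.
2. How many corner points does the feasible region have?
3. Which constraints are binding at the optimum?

1. (0, 0), (12, 0), (12, 0.5), (0, 6.5)
2. 4
3. C2, p ≥ 0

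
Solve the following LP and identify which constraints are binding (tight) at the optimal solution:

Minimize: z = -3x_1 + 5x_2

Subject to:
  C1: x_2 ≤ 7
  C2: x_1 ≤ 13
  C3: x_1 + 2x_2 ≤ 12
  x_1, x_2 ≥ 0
Optimal: x_1 = 12, x_2 = 0
Slack at optimum:
  C1: slack = 7
  C2: slack = 1
  C3: slack = 0 (binding)
  x_1 ≥ 0: x_1 = 12
  x_2 ≥ 0: x_2 = 0 (binding)
Binding constraints: C3, x_2 ≥ 0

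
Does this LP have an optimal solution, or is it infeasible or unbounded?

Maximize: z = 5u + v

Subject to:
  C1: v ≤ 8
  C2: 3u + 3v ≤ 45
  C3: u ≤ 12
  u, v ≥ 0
The point (12, 3) satisfies every constraint, so the LP is feasible; the constraints give u ≤ 12 and v ≤ 8, which with u, v ≥ 0 keep the feasible region inside a bounded box. A feasible, bounded LP attains a finite optimum at a vertex.

Feasible with finite optimum z* = 63 at (12, 3).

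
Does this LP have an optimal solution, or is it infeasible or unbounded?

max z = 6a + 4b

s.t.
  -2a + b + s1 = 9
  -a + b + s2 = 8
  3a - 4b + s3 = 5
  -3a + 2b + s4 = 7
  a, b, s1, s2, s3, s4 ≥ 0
Feasible point: (0, 0) satisfies every constraint, so the LP is feasible.
Direction d = (1, 1): for each constraint row a, a·d ≤ 0 —
  (-2)(1) + (1)(1) = -1 ≤ 0
  (-1)(1) + (1)(1) = 0 ≤ 0
  (3)(1) + (-4)(1) = -1 ≤ 0
  (-3)(1) + (2)(1) = -1 ≤ 0
and d ≥ 0, so (0, 0) + t·d stays feasible for every t ≥ 0. Along this ray z = 6a + 4b changes by 10 per unit t, so z → +∞.

The LP is unbounded; z can be made arbitrarily large.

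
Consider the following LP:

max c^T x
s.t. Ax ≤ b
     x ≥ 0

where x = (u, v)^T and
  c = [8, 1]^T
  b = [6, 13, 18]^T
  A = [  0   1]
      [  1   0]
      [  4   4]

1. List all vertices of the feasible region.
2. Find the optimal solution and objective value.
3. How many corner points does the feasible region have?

1. (0, 0), (4.5, 0), (0, 4.5)
2. u = 4.5, v = 0, z = 36
3. 3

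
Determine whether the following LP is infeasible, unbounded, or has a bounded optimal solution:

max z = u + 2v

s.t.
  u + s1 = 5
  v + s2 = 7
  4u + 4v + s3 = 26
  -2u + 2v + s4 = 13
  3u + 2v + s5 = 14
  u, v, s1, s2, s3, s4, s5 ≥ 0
The point (0, 6.5) satisfies every constraint, so the LP is feasible; the constraints give u ≤ 5 and v ≤ 7, which with u, v ≥ 0 keep the feasible region inside a bounded box. A feasible, bounded LP attains a finite optimum at a vertex.

Bounded optimum: z* = 13 at (0, 6.5).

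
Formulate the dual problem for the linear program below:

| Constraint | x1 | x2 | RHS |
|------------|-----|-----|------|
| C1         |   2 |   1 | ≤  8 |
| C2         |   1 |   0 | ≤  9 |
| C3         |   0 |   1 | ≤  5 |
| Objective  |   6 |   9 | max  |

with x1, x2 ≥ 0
Minimize: z = 8y1 + 9y2 + 5y3

Subject to:
  C1: -2y1 - y2 ≤ -6
  C2: -y1 - y3 ≤ -9
  y1, y2, y3 ≥ 0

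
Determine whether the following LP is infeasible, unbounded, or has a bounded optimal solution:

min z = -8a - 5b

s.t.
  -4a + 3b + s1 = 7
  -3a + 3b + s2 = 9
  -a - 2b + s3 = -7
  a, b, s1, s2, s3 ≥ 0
Feasible point: (1, 3) satisfies every constraint, so the LP is feasible.
Direction d = (1, 0): for each constraint row a, a·d ≤ 0 —
  (-4)(1) + (3)(0) = -4 ≤ 0
  (-3)(1) + (3)(0) = -3 ≤ 0
  (-1)(1) + (-2)(0) = -1 ≤ 0
and d ≥ 0, so (1, 3) + t·d stays feasible for every t ≥ 0. Along this ray z = -8a - 5b changes by -8 per unit t, so z → −∞.

Unbounded: there is a feasible ray along which z → −∞.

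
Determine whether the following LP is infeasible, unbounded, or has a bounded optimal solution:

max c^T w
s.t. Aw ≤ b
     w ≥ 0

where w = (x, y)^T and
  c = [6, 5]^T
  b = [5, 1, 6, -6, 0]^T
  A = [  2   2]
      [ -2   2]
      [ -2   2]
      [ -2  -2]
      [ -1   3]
One constraint requires 2x + 2y ≤ 5, while the constraint -2x - 2y ≤ -6 is equivalent to 2x + 2y ≥ 6. Together they would need 6 ≤ 2x + 2y ≤ 5, which is impossible since 6 > 5. No point satisfies all constraints.

Infeasible: no point satisfies all constraints simultaneously.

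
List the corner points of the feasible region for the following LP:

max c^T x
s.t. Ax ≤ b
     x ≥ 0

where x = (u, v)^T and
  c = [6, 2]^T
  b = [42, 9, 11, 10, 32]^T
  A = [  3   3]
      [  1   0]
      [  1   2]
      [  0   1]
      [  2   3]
Each vertex is the intersection of two constraint boundaries that also satisfies all remaining constraints:
  u = 0 and v = 0 → (0, 0)
  u = 9 and v = 0 → (9, 0)
  u = 9 and u + 2v = 11 → (9, 1)
  u + 2v = 11 and u = 0 → (0, 5.5)

Vertices: (0, 0), (9, 0), (9, 1), (0, 5.5)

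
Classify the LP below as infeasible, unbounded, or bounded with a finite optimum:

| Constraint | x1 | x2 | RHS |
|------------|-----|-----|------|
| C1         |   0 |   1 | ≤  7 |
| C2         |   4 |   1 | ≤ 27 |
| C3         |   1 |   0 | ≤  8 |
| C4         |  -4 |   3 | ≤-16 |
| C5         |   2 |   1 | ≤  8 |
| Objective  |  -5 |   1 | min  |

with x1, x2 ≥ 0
The point (4, 0) satisfies every constraint, so the LP is feasible; the constraints give x1 ≤ 8 and x2 ≤ 7, which with x1, x2 ≥ 0 keep the feasible region inside a bounded box. A feasible, bounded LP attains a finite optimum at a vertex.

Evaluating z = -5x1 + x2 at each vertex:
  (4, 0): z = -20

Feasible with finite optimum z* = -20 at (4, 0).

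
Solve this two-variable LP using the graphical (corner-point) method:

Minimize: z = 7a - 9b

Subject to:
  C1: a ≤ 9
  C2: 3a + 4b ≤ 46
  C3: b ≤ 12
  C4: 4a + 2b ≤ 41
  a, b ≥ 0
Each vertex is the intersection of two constraint boundaries that also satisfies all remaining constraints:
  a = 0 and b = 0 → (0, 0)
  a = 9 and b = 0 → (9, 0)
  a = 9 and 4a + 2b = 41 → (9, 2.5)
  3a + 4b = 46 and 4a + 2b = 41 → (7.2, 6.1)
  3a + 4b = 46 and a = 0 → (0, 11.5)

Evaluating z = 7a - 9b at each vertex:
  (0, 0): z = 0
  (9, 0): z = 63
  (9, 2.5): z = 40.5
  (7.2, 6.1): z = -4.5
  (0, 11.5): z = -103.5

The minimum is at (0, 11.5) with z = -103.5.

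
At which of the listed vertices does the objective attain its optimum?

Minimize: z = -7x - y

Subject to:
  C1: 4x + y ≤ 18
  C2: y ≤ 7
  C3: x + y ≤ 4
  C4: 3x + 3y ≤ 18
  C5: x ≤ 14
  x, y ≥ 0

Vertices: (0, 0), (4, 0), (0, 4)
(4, 0) with z = -28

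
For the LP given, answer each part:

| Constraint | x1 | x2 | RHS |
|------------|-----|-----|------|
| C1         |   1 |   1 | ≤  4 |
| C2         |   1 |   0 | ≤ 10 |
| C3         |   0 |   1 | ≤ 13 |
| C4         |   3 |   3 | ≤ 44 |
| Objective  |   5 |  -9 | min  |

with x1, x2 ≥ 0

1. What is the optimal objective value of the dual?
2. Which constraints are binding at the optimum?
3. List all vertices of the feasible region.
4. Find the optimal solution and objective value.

1. -36 (by strong duality, equal to the primal optimum)
2. C1, x1 ≥ 0
3. (0, 0), (4, 0), (0, 4)
4. x1 = 0, x2 = 4, z = -36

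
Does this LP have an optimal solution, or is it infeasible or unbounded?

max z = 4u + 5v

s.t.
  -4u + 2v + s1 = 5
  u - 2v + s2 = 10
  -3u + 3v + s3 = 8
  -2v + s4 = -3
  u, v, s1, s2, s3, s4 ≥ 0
Feasible point: (0, 2) satisfies every constraint, so the LP is feasible.
Direction d = (1, 1): for each constraint row a, a·d ≤ 0 —
  (-4)(1) + (2)(1) = -2 ≤ 0
  (1)(1) + (-2)(1) = -1 ≤ 0
  (-3)(1) + (3)(1) = 0 ≤ 0
  (0)(1) + (-2)(1) = -2 ≤ 0
and d ≥ 0, so (0, 2) + t·d stays feasible for every t ≥ 0. Along this ray z = 4u + 5v changes by 9 per unit t, so z → +∞.

The LP is unbounded; z can be made arbitrarily large.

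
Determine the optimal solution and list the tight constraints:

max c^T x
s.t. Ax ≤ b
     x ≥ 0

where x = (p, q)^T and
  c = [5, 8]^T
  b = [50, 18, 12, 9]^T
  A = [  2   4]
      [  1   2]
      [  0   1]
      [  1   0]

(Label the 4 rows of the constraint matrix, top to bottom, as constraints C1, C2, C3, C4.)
Optimal: p = 9, q = 4.5
Slack at optimum:
  C1: slack = 14
  C2: slack = 0 (binding)
  C3: slack = 7.5
  C4: slack = 0 (binding)
  p ≥ 0: p = 9
  q ≥ 0: q = 4.5
Binding constraints: C2, C4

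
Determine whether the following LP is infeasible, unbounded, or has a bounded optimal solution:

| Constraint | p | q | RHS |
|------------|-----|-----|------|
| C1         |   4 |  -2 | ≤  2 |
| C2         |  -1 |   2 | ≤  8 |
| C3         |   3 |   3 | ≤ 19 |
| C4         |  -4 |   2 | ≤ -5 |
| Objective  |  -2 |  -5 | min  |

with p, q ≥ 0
C1 requires 4p - 2q ≤ 2, while C4 (-4p + 2q ≤ -5) is equivalent to 4p - 2q ≥ 5. Together they would need 5 ≤ 4p - 2q ≤ 2, which is impossible since 5 > 2. No point satisfies all constraints.

Infeasible — the constraint set is empty.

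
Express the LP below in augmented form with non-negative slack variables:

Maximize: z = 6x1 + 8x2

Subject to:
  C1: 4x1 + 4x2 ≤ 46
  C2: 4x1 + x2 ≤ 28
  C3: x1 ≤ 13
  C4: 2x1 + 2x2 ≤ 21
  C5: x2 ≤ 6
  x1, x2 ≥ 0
max z = 6x1 + 8x2

s.t.
  4x1 + 4x2 + s1 = 46
  4x1 + x2 + s2 = 28
  x1 + s3 = 13
  2x1 + 2x2 + s4 = 21
  x2 + s5 = 6
  x1, x2, s1, s2, s3, s4, s5 ≥ 0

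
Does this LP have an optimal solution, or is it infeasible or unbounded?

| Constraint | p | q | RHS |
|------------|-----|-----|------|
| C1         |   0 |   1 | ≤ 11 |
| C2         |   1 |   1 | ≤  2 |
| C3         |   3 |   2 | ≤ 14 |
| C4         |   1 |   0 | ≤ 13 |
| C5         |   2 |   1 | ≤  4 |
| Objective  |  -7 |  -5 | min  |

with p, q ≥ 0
The point (2, 0) satisfies every constraint, so the LP is feasible; the constraints give p ≤ 13 and q ≤ 11, which with p, q ≥ 0 keep the feasible region inside a bounded box. A feasible, bounded LP attains a finite optimum at a vertex.

Evaluating z = -7p - 5q at each vertex:
  (0, 0): z = 0
  (2, 0): z = -14
  (0, 2): z = -10

Bounded optimum: z* = -14 at (2, 0).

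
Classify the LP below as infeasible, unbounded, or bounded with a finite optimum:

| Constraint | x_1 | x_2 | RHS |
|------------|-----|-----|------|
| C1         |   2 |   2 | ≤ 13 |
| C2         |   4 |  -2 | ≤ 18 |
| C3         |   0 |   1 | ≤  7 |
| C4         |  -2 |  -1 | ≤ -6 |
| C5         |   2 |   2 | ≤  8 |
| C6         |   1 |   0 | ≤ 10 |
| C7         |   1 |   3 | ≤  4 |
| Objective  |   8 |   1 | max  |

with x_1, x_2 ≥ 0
The point (4, 0) satisfies every constraint, so the LP is feasible; the constraints give x_1 ≤ 10 and x_2 ≤ 7, which with x_1, x_2 ≥ 0 keep the feasible region inside a bounded box. A feasible, bounded LP attains a finite optimum at a vertex.

Bounded optimum: z* = 32 at (4, 0).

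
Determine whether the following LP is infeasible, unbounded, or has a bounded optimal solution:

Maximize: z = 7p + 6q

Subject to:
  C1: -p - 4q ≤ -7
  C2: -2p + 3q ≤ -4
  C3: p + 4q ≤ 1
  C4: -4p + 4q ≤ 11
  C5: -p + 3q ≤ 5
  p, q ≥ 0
C3 requires p + 4q ≤ 1, while C1 (-p - 4q ≤ -7) is equivalent to p + 4q ≥ 7. Together they would need 7 ≤ p + 4q ≤ 1, which is impossible since 7 > 1. No point satisfies all constraints.

Infeasible — the constraint set is empty.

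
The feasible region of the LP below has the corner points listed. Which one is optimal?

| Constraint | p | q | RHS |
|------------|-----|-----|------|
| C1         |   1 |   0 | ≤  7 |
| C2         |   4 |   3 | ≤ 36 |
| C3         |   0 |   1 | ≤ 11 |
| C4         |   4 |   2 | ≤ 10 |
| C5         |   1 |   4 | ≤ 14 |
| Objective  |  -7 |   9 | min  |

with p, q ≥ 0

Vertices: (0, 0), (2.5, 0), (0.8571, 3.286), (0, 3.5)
(2.5, 0) with z = -17.5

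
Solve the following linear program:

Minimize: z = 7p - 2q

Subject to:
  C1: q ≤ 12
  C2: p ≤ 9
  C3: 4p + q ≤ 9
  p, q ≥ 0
Each vertex is the intersection of two constraint boundaries that also satisfies all remaining constraints:
  p = 0 and q = 0 → (0, 0)
  4p + q = 9 and q = 0 → (2.25, 0)
  4p + q = 9 and p = 0 → (0, 9)

Evaluating z = 7p - 2q at each vertex:
  (0, 0): z = 0
  (2.25, 0): z = 15.75
  (0, 9): z = -18

The minimum is at (0, 9) with z = -18.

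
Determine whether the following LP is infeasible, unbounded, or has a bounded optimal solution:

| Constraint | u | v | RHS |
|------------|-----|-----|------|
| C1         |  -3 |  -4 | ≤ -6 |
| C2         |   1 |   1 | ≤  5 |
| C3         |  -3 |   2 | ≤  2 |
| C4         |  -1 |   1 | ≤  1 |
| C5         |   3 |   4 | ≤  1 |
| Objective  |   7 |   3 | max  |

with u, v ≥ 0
C5 requires 3u + 4v ≤ 1, while C1 (-3u - 4v ≤ -6) is equivalent to 3u + 4v ≥ 6. Together they would need 6 ≤ 3u + 4v ≤ 1, which is impossible since 6 > 1. No point satisfies all constraints.

The feasible region is empty; the LP is infeasible.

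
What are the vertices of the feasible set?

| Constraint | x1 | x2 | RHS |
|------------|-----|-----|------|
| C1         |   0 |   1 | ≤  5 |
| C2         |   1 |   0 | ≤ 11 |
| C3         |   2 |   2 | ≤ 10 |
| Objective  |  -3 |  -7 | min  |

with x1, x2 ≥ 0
Each vertex is the intersection of two constraint boundaries that also satisfies all remaining constraints:
  x1 = 0 and x2 = 0 → (0, 0)
  2x1 + 2x2 = 10 and x2 = 0 → (5, 0)
  x2 = 5 and 2x1 + 2x2 = 10 → (0, 5)

Vertices: (0, 0), (5, 0), (0, 5)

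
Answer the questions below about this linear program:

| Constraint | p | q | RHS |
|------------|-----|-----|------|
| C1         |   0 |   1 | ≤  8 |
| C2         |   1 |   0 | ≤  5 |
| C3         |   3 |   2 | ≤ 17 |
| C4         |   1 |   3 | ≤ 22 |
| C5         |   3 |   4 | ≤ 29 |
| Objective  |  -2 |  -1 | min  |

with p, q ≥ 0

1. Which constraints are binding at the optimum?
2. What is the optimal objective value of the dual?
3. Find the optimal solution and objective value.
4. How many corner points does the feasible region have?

1. C2, C3
2. -11 (by strong duality, equal to the primal optimum)
3. p = 5, q = 1, z = -11
4. 5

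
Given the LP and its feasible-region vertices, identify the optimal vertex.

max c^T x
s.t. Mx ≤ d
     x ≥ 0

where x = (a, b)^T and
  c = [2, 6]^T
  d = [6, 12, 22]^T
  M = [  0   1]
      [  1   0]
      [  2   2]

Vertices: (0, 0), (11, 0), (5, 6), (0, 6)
Evaluating z = 2a + 6b at each vertex:
  (0, 0): z = 0
  (11, 0): z = 22
  (5, 6): z = 46
  (0, 6): z = 36

The largest value is z = 46, attained at (5, 6).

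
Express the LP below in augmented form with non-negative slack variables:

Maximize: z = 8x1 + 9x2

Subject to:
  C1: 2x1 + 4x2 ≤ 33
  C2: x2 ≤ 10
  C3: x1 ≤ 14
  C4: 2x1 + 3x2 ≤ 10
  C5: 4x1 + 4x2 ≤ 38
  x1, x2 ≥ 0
max z = 8x1 + 9x2

s.t.
  2x1 + 4x2 + s1 = 33
  x2 + s2 = 10
  x1 + s3 = 14
  2x1 + 3x2 + s4 = 10
  4x1 + 4x2 + s5 = 38
  x1, x2, s1, s2, s3, s4, s5 ≥ 0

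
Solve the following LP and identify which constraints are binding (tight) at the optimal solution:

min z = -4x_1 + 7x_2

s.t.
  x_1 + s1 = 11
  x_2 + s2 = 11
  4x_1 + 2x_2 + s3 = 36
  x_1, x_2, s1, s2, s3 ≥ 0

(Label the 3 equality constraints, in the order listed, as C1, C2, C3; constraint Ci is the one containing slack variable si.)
Optimal: x_1 = 9, x_2 = 0
Slack at optimum:
  C1: slack = 2
  C2: slack = 11
  C3: slack = 0 (binding)
  x_1 ≥ 0: x_1 = 9
  x_2 ≥ 0: x_2 = 0 (binding)
Binding constraints: C3, x_2 ≥ 0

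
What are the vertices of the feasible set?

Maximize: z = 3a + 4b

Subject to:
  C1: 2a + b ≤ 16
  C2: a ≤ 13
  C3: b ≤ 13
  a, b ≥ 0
Each vertex is the intersection of two constraint boundaries that also satisfies all remaining constraints:
  a = 0 and b = 0 → (0, 0)
  2a + b = 16 and b = 0 → (8, 0)
  2a + b = 16 and b = 13 → (1.5, 13)
  b = 13 and a = 0 → (0, 13)

Vertices: (0, 0), (8, 0), (1.5, 13), (0, 13)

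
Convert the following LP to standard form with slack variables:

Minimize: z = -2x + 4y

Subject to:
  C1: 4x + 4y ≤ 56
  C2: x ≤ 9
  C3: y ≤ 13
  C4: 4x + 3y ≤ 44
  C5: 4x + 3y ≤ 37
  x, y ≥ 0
min z = -2x + 4y

s.t.
  4x + 4y + s1 = 56
  x + s2 = 9
  y + s3 = 13
  4x + 3y + s4 = 44
  4x + 3y + s5 = 37
  x, y, s1, s2, s3, s4, s5 ≥ 0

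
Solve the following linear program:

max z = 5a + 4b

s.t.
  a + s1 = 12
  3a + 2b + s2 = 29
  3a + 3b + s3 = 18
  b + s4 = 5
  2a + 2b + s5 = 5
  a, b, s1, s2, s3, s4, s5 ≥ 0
Each vertex is the intersection of two constraint boundaries that also satisfies all remaining constraints:
  a = 0 and b = 0 → (0, 0)
  2a + 2b = 5 and b = 0 → (2.5, 0)
  2a + 2b = 5 and a = 0 → (0, 2.5)

Evaluating z = 5a + 4b at each vertex:
  (0, 0): z = 0
  (2.5, 0): z = 12.5
  (0, 2.5): z = 10

The maximum is at (2.5, 0) with z = 12.5.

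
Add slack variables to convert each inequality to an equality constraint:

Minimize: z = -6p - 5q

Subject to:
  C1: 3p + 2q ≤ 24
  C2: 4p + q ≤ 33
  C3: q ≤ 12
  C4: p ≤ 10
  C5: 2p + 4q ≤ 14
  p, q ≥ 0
min z = -6p - 5q

s.t.
  3p + 2q + s1 = 24
  4p + q + s2 = 33
  q + s3 = 12
  p + s4 = 10
  2p + 4q + s5 = 14
  p, q, s1, s2, s3, s4, s5 ≥ 0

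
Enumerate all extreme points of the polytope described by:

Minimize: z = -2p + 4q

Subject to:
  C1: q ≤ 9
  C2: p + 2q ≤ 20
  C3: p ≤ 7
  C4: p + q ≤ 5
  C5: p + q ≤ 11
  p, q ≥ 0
Each vertex is the intersection of two constraint boundaries that also satisfies all remaining constraints:
  p = 0 and q = 0 → (0, 0)
  p + q = 5 and q = 0 → (5, 0)
  p + q = 5 and p = 0 → (0, 5)

Vertices: (0, 0), (5, 0), (0, 5)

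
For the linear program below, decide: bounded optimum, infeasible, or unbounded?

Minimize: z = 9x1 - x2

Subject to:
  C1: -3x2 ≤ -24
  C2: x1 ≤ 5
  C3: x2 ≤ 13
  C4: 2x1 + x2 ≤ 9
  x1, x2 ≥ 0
The point (0, 9) satisfies every constraint, so the LP is feasible; the constraints give x1 ≤ 5 and x2 ≤ 13, which with x1, x2 ≥ 0 keep the feasible region inside a bounded box. A feasible, bounded LP attains a finite optimum at a vertex.

Evaluating z = 9x1 - x2 at each vertex:
  (0, 8): z = -8
  (0.5, 8): z = -3.5
  (0, 9): z = -9

The LP has an optimal solution: (0, 9) with z = -9.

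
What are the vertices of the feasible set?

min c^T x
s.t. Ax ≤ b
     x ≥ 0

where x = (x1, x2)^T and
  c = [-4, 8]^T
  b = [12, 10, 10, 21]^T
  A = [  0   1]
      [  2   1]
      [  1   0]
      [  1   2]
Each vertex is the intersection of two constraint boundaries that also satisfies all remaining constraints:
  x1 = 0 and x2 = 0 → (0, 0)
  2x1 + x2 = 10 and x2 = 0 → (5, 0)
  2x1 + x2 = 10 and x1 = 0 → (0, 10)

Vertices: (0, 0), (5, 0), (0, 10)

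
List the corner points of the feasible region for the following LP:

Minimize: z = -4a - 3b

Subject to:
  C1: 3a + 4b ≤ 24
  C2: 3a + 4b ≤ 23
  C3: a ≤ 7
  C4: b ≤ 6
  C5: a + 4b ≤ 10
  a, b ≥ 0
Each vertex is the intersection of two constraint boundaries that also satisfies all remaining constraints:
  a = 0 and b = 0 → (0, 0)
  a = 7 and b = 0 → (7, 0)
  3a + 4b = 23 and a = 7 → (7, 0.5)
  3a + 4b = 23 and a + 4b = 10 → (6.5, 0.875)
  a + 4b = 10 and a = 0 → (0, 2.5)

Vertices: (0, 0), (7, 0), (7, 0.5), (6.5, 0.875), (0, 2.5)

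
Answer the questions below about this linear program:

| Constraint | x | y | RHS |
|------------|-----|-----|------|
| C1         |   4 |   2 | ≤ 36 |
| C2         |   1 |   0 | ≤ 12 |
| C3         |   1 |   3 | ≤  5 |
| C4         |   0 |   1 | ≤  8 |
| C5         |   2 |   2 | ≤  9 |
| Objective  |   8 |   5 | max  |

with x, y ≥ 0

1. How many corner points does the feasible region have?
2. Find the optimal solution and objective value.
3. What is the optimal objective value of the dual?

1. 4
2. x = 4.5, y = 0, z = 36
3. 36 (by strong duality, equal to the primal optimum)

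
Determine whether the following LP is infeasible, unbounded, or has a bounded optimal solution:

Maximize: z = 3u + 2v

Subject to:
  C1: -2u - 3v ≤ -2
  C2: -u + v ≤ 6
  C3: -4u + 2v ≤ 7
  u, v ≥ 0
Feasible point: (0, 1) satisfies every constraint, so the LP is feasible.
Direction d = (1, 0): for each constraint row a, a·d ≤ 0 —
  (-2)(1) + (-3)(0) = -2 ≤ 0
  (-1)(1) + (1)(0) = -1 ≤ 0
  (-4)(1) + (2)(0) = -4 ≤ 0
and d ≥ 0, so (0, 1) + t·d stays feasible for every t ≥ 0. Along this ray z = 3u + 2v changes by 3 per unit t, so z → +∞.

Unbounded — the objective can increase without bound over the feasible region.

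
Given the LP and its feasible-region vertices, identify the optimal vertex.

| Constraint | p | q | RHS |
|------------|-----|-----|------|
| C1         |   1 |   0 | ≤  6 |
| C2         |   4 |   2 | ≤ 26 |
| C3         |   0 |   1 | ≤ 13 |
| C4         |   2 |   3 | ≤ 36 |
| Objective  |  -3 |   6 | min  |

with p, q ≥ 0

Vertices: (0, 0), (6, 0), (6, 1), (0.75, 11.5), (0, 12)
Evaluating z = -3p + 6q at each vertex:
  (0, 0): z = 0
  (6, 0): z = -18
  (6, 1): z = -12
  (0.75, 11.5): z = 66.75
  (0, 12): z = 72

The smallest value is z = -18, attained at (6, 0).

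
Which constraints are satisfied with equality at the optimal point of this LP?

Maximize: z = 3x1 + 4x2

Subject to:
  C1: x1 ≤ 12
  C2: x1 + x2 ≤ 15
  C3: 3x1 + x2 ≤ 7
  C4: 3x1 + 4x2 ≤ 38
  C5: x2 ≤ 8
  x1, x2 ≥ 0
Optimal: x1 = 0, x2 = 7
Slack at optimum:
  C1: slack = 12
  C2: slack = 8
  C3: slack = 0 (binding)
  C4: slack = 10
  C5: slack = 1
  x1 ≥ 0: x1 = 0 (binding)
  x2 ≥ 0: x2 = 7
Binding constraints: C3, x1 ≥ 0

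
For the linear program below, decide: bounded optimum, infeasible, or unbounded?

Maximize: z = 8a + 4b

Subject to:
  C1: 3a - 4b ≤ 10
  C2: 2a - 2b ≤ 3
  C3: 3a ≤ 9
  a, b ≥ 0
Feasible point: (0, 0) satisfies every constraint, so the LP is feasible.
Direction d = (0, 1): for each constraint row a, a·d ≤ 0 —
  (3)(0) + (-4)(1) = -4 ≤ 0
  (2)(0) + (-2)(1) = -2 ≤ 0
  (3)(0) + (0)(1) = 0 ≤ 0
and d ≥ 0, so (0, 0) + t·d stays feasible for every t ≥ 0. Along this ray z = 8a + 4b changes by 4 per unit t, so z → +∞.

Unbounded: there is a feasible ray along which z → +∞.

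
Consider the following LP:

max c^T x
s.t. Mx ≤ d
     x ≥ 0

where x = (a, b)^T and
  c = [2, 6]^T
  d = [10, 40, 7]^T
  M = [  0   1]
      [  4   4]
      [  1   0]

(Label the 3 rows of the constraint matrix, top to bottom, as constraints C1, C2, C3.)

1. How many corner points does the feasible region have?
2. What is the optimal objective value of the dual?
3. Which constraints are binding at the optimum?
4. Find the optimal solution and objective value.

1. 4
2. 60 (by strong duality, equal to the primal optimum)
3. C1, C2, a ≥ 0
4. a = 0, b = 10, z = 60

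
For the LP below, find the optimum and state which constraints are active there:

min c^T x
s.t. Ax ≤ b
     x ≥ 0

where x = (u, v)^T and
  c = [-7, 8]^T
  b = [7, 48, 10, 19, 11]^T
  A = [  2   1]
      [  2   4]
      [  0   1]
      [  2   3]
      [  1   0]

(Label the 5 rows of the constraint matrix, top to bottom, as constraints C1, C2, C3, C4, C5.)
Optimal: u = 3.5, v = 0
Binding: C1, v ≥ 0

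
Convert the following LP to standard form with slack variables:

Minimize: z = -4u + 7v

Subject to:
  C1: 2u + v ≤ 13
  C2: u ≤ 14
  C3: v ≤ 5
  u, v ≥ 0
min z = -4u + 7v

s.t.
  2u + v + s1 = 13
  u + s2 = 14
  v + s3 = 5
  u, v, s1, s2, s3 ≥ 0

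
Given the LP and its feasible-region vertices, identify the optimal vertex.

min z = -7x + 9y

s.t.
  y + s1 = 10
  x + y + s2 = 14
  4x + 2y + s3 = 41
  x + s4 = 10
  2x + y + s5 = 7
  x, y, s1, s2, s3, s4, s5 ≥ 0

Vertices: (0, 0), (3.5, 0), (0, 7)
Evaluating z = -7x + 9y at each vertex:
  (0, 0): z = 0
  (3.5, 0): z = -24.5
  (0, 7): z = 63

The smallest value is z = -24.5, attained at (3.5, 0).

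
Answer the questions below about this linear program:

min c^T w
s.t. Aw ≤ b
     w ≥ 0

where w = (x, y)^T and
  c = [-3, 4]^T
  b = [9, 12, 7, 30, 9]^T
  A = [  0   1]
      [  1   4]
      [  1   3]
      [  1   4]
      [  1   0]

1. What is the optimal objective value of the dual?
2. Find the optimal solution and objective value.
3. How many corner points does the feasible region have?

1. -21 (by strong duality, equal to the primal optimum)
2. x = 7, y = 0, z = -21
3. 3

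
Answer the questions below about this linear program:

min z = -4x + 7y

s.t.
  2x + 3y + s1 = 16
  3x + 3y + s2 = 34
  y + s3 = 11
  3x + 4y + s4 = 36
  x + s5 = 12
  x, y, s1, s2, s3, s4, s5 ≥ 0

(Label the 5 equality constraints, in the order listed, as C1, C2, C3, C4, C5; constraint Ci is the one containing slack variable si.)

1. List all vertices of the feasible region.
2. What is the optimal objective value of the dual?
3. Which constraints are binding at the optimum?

1. (0, 0), (8, 0), (0, 5.333)
2. -32 (by strong duality, equal to the primal optimum)
3. C1, y ≥ 0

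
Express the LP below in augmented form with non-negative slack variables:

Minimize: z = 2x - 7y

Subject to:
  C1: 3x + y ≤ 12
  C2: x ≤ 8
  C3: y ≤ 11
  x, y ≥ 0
min z = 2x - 7y

s.t.
  3x + y + s1 = 12
  x + s2 = 8
  y + s3 = 11
  x, y, s1, s2, s3 ≥ 0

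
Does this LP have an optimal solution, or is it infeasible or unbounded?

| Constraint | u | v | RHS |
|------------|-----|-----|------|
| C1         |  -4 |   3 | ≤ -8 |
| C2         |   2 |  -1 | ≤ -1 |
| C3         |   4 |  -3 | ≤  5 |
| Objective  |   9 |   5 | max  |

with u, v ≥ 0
C3 requires 4u - 3v ≤ 5, while C1 (-4u + 3v ≤ -8) is equivalent to 4u - 3v ≥ 8. Together they would need 8 ≤ 4u - 3v ≤ 5, which is impossible since 8 > 5. No point satisfies all constraints.

The feasible region is empty; the LP is infeasible.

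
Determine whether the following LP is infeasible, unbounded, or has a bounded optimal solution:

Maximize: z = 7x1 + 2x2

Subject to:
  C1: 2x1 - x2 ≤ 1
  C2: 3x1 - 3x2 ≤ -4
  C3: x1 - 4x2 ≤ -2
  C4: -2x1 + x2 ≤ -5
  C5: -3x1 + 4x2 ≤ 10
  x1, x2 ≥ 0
C1 requires 2x1 - x2 ≤ 1, while C4 (-2x1 + x2 ≤ -5) is equivalent to 2x1 - x2 ≥ 5. Together they would need 5 ≤ 2x1 - x2 ≤ 1, which is impossible since 5 > 1. No point satisfies all constraints.

Infeasible — the constraint set is empty.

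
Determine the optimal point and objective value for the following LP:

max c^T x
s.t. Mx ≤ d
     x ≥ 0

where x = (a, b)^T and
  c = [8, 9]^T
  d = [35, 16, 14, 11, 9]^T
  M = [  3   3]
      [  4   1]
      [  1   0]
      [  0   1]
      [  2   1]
Each vertex is the intersection of two constraint boundaries that also satisfies all remaining constraints:
  a = 0 and b = 0 → (0, 0)
  4a + b = 16 and b = 0 → (4, 0)
  4a + b = 16 and 2a + b = 9 → (3.5, 2)
  2a + b = 9 and a = 0 → (0, 9)

Evaluating z = 8a + 9b at each vertex:
  (0, 0): z = 0
  (4, 0): z = 32
  (3.5, 2): z = 46
  (0, 9): z = 81

The maximum is at (0, 9) with z = 81.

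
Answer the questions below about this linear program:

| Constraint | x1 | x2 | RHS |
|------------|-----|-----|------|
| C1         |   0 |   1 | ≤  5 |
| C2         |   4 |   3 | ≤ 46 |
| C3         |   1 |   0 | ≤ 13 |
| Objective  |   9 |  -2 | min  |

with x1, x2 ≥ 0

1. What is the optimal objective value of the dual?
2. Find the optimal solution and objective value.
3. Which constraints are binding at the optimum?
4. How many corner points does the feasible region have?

1. -10 (by strong duality, equal to the primal optimum)
2. x1 = 0, x2 = 5, z = -10
3. C1, x1 ≥ 0
4. 4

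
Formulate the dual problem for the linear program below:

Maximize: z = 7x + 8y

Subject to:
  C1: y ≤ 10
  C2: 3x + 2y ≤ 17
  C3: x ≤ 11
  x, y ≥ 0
Minimize: z = 10y1 + 17y2 + 11y3

Subject to:
  C1: -3y2 - y3 ≤ -7
  C2: -y1 - 2y2 ≤ -8
  y1, y2, y3 ≥ 0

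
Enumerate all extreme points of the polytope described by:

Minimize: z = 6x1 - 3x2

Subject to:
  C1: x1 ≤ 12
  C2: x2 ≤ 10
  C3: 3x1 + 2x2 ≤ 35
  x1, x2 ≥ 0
Each vertex is the intersection of two constraint boundaries that also satisfies all remaining constraints:
  x1 = 0 and x2 = 0 → (0, 0)
  3x1 + 2x2 = 35 and x2 = 0 → (11.67, 0)
  x2 = 10 and 3x1 + 2x2 = 35 → (5, 10)
  x2 = 10 and x1 = 0 → (0, 10)

Vertices: (0, 0), (11.67, 0), (5, 10), (0, 10)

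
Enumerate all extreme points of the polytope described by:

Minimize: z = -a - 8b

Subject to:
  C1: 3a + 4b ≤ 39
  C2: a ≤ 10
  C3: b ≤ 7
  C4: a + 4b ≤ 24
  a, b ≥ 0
Each vertex is the intersection of two constraint boundaries that also satisfies all remaining constraints:
  a = 0 and b = 0 → (0, 0)
  a = 10 and b = 0 → (10, 0)
  3a + 4b = 39 and a = 10 → (10, 2.25)
  3a + 4b = 39 and a + 4b = 24 → (7.5, 4.125)
  a + 4b = 24 and a = 0 → (0, 6)

Vertices: (0, 0), (10, 0), (10, 2.25), (7.5, 4.125), (0, 6)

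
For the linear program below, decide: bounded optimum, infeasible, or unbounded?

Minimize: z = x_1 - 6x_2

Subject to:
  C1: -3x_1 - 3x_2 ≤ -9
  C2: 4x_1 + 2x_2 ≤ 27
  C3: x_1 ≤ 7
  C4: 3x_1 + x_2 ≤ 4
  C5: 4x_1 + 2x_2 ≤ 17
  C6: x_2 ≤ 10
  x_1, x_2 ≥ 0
The point (0, 4) satisfies every constraint, so the LP is feasible; the constraints give x_1 ≤ 7 and x_2 ≤ 10, which with x_1, x_2 ≥ 0 keep the feasible region inside a bounded box. A feasible, bounded LP attains a finite optimum at a vertex.

Evaluating z = x_1 - 6x_2 at each vertex:
  (0, 3): z = -18
  (0.5, 2.5): z = -14.5
  (0, 4): z = -24

Bounded optimum: z* = -24 at (0, 4).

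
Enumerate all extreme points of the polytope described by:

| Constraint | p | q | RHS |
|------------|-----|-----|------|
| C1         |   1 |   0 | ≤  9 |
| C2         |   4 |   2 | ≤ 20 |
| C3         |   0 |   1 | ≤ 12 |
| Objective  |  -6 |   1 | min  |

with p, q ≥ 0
Each vertex is the intersection of two constraint boundaries that also satisfies all remaining constraints:
  p = 0 and q = 0 → (0, 0)
  4p + 2q = 20 and q = 0 → (5, 0)
  4p + 2q = 20 and p = 0 → (0, 10)

Vertices: (0, 0), (5, 0), (0, 10)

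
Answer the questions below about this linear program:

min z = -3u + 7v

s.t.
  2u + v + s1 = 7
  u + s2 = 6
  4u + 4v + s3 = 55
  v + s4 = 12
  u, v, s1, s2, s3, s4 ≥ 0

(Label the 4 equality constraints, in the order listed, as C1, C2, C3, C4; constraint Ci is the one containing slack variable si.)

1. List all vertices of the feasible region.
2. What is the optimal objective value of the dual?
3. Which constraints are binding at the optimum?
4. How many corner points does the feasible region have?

1. (0, 0), (3.5, 0), (0, 7)
2. -10.5 (by strong duality, equal to the primal optimum)
3. C1, v ≥ 0
4. 3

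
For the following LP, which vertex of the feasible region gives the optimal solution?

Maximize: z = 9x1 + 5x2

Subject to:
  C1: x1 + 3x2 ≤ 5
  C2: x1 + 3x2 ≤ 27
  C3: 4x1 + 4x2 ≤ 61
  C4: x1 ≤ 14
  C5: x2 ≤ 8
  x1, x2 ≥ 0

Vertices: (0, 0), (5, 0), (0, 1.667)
(5, 0) with z = 45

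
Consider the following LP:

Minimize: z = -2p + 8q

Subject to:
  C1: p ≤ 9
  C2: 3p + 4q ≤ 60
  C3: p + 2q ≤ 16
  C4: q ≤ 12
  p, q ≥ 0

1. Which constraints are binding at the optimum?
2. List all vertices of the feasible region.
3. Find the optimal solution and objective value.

1. C1, q ≥ 0
2. (0, 0), (9, 0), (9, 3.5), (0, 8)
3. p = 9, q = 0, z = -18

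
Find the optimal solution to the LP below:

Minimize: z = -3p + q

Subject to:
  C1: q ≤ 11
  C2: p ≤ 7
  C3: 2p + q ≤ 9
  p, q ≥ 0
p = 4.5, q = 0, z = -13.5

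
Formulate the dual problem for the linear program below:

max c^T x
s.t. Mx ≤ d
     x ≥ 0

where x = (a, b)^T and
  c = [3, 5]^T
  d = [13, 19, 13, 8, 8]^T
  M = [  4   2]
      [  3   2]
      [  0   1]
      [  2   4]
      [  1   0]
Minimize: z = 13y1 + 19y2 + 13y3 + 8y4 + 8y5

Subject to:
  C1: -4y1 - 3y2 - 2y4 - y5 ≤ -3
  C2: -2y1 - 2y2 - y3 - 4y4 ≤ -5
  y1, y2, y3, y4, y5 ≥ 0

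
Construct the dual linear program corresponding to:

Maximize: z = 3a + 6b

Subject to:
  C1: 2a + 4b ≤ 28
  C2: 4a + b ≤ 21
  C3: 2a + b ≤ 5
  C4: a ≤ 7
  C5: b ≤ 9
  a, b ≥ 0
Minimize: z = 28y1 + 21y2 + 5y3 + 7y4 + 9y5

Subject to:
  C1: -2y1 - 4y2 - 2y3 - y4 ≤ -3
  C2: -4y1 - y2 - y3 - y5 ≤ -6
  y1, y2, y3, y4, y5 ≥ 0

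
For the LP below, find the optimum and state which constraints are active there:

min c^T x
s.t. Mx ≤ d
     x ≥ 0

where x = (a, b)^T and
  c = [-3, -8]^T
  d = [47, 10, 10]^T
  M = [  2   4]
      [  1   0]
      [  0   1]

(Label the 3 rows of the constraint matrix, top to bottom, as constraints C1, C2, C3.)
Optimal: a = 3.5, b = 10
Binding: C1, C3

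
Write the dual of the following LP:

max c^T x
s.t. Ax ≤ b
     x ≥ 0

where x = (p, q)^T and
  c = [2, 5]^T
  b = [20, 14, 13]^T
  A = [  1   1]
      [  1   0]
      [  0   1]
Minimize: z = 20y1 + 14y2 + 13y3

Subject to:
  C1: -y1 - y2 ≤ -2
  C2: -y1 - y3 ≤ -5
  y1, y2, y3 ≥ 0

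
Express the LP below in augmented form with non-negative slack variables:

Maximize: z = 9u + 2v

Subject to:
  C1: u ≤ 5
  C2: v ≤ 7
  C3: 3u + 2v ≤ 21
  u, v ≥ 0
max z = 9u + 2v

s.t.
  u + s1 = 5
  v + s2 = 7
  3u + 2v + s3 = 21
  u, v, s1, s2, s3 ≥ 0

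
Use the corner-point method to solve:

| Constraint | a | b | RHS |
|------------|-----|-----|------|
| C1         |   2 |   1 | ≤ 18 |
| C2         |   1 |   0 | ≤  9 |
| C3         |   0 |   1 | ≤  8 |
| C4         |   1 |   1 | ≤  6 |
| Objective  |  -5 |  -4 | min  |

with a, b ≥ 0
a = 6, b = 0, z = -30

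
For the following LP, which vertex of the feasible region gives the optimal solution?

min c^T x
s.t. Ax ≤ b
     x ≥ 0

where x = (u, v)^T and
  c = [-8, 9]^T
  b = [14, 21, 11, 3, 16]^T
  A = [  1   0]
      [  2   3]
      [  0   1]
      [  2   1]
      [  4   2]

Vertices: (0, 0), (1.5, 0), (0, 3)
Evaluating z = -8u + 9v at each vertex:
  (0, 0): z = 0
  (1.5, 0): z = -12
  (0, 3): z = 27

The smallest value is z = -12, attained at (1.5, 0).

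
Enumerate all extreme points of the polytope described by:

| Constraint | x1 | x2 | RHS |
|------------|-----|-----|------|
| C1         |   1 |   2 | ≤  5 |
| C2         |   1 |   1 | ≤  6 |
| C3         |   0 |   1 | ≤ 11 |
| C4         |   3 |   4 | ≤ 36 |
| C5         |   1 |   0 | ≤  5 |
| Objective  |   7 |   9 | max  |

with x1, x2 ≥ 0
Each vertex is the intersection of two constraint boundaries that also satisfies all remaining constraints:
  x1 = 0 and x2 = 0 → (0, 0)
  x1 + 2x2 = 5 and x1 = 5 → (5, 0)
  x1 + 2x2 = 5 and x1 = 0 → (0, 2.5)

Vertices: (0, 0), (5, 0), (0, 2.5)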